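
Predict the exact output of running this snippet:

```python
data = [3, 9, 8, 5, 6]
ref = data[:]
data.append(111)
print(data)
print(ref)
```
[3, 9, 8, 5, 6, 111]
[3, 9, 8, 5, 6]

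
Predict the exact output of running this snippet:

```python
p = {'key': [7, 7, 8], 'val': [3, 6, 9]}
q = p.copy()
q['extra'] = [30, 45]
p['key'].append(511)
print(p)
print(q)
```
{'key': [7, 7, 8, 511], 'val': [3, 6, 9]}
{'key': [7, 7, 8, 511], 'val': [3, 6, 9], 'extra': [30, 45]}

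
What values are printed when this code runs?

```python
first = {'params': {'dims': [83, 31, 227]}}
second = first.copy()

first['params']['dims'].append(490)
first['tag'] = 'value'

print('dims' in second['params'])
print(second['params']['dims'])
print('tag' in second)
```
True
[83, 31, 227, 490]
False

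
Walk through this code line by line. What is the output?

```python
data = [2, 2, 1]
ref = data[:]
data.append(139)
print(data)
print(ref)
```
[2, 2, 1, 139]
[2, 2, 1]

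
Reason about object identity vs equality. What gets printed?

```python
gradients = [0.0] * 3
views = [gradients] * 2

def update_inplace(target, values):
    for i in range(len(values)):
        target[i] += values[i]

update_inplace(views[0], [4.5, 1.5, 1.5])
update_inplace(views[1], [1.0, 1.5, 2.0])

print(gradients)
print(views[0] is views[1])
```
[5.5, 3.0, 3.5]
True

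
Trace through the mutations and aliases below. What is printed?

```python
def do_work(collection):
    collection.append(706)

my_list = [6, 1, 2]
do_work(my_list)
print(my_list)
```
[6, 1, 2, 706]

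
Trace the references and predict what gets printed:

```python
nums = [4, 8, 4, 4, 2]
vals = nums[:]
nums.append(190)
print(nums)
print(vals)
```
[4, 8, 4, 4, 2, 190]
[4, 8, 4, 4, 2]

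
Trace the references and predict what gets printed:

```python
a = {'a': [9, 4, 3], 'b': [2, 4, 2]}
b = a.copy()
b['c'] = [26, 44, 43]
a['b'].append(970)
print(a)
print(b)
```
{'a': [9, 4, 3], 'b': [2, 4, 2, 970]}
{'a': [9, 4, 3], 'b': [2, 4, 2, 970], 'c': [26, 44, 43]}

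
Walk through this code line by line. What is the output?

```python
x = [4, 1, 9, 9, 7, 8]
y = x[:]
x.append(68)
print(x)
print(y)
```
[4, 1, 9, 9, 7, 8, 68]
[4, 1, 9, 9, 7, 8]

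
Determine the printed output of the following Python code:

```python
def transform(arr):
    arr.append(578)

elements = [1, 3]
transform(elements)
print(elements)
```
[1, 3, 578]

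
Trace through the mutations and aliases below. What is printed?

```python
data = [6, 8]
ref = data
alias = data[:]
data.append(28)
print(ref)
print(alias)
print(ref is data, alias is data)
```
[6, 8, 28]
[6, 8]
True False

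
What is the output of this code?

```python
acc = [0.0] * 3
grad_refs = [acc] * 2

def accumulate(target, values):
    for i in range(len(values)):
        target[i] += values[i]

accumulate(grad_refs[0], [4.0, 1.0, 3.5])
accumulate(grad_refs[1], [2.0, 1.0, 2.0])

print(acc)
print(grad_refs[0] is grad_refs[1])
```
[6.0, 2.0, 5.5]
True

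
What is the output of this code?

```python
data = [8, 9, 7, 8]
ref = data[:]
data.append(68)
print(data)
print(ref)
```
[8, 9, 7, 8, 68]
[8, 9, 7, 8]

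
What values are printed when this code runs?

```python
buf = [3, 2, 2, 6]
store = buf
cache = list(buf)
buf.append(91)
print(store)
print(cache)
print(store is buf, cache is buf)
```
[3, 2, 2, 6, 91]
[3, 2, 2, 6]
True False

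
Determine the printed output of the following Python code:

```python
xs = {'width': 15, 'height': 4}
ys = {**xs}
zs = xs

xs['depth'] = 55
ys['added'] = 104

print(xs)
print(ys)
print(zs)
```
{'width': 15, 'height': 4, 'depth': 55}
{'width': 15, 'height': 4, 'added': 104}
{'width': 15, 'height': 4, 'depth': 55}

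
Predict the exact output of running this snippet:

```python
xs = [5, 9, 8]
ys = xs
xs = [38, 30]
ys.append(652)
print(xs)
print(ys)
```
[38, 30]
[5, 9, 8, 652]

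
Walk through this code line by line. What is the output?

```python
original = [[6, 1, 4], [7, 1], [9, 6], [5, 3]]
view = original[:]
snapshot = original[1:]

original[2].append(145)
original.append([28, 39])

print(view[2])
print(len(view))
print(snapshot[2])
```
[9, 6, 145]
4
[5, 3]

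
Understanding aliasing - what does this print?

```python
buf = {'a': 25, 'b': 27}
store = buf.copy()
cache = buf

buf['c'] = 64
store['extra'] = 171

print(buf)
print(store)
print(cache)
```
{'a': 25, 'b': 27, 'c': 64}
{'a': 25, 'b': 27, 'extra': 171}
{'a': 25, 'b': 27, 'c': 64}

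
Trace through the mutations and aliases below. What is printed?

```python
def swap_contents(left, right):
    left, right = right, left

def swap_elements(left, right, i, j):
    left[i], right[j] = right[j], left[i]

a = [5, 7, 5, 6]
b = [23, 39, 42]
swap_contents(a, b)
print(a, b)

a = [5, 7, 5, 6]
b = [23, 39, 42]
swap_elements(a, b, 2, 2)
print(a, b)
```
[5, 7, 5, 6] [23, 39, 42]
[5, 7, 42, 6] [23, 39, 5]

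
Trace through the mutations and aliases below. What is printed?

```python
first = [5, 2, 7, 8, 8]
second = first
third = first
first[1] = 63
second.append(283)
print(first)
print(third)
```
[5, 63, 7, 8, 8, 283]
[5, 63, 7, 8, 8, 283]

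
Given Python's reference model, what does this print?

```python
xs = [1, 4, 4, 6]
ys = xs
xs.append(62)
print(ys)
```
[1, 4, 4, 6, 62]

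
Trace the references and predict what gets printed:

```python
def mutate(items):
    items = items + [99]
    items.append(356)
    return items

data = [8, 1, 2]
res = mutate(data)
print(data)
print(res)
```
[8, 1, 2]
[8, 1, 2, 99, 356]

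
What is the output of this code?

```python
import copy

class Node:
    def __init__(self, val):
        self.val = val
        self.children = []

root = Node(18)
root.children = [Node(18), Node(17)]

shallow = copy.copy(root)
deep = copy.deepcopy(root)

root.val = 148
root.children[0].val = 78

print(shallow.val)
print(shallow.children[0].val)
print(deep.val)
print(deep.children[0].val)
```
18
78
18
18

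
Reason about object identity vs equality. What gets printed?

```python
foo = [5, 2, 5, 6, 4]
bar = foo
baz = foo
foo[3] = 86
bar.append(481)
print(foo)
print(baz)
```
[5, 2, 5, 86, 4, 481]
[5, 2, 5, 86, 4, 481]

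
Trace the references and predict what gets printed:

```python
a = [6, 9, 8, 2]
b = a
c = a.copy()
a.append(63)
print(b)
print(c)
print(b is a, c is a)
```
[6, 9, 8, 2, 63]
[6, 9, 8, 2]
True False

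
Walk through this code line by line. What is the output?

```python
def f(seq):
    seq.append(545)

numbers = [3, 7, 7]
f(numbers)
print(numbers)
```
[3, 7, 7, 545]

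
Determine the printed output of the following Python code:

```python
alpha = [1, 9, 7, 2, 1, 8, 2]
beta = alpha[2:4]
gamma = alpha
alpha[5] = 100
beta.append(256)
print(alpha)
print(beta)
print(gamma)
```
[1, 9, 7, 2, 1, 100, 2]
[7, 2, 256]
[1, 9, 7, 2, 1, 100, 2]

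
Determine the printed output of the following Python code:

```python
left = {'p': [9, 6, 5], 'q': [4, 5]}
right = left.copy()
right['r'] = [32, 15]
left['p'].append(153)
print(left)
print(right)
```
{'p': [9, 6, 5, 153], 'q': [4, 5]}
{'p': [9, 6, 5, 153], 'q': [4, 5], 'r': [32, 15]}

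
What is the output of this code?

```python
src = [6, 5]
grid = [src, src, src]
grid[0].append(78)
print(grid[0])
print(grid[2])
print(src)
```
[6, 5, 78]
[6, 5, 78]
[6, 5, 78]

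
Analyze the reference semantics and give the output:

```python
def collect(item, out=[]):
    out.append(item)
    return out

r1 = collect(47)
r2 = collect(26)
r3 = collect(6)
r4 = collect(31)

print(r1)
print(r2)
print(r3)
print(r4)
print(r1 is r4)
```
[47, 26, 6, 31]
[47, 26, 6, 31]
[47, 26, 6, 31]
[47, 26, 6, 31]
True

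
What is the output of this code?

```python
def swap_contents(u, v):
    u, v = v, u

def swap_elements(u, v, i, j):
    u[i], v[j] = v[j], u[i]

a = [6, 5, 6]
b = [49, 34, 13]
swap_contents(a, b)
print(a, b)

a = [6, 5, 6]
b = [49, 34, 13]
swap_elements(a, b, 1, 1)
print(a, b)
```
[6, 5, 6] [49, 34, 13]
[6, 34, 6] [49, 5, 13]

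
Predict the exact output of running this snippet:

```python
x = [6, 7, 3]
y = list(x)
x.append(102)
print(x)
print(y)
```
[6, 7, 3, 102]
[6, 7, 3]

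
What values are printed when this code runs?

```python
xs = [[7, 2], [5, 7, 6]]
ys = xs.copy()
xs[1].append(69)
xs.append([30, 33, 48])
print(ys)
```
[[7, 2], [5, 7, 6, 69]]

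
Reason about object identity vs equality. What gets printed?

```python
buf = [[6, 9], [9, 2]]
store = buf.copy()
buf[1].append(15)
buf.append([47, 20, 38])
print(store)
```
[[6, 9], [9, 2, 15]]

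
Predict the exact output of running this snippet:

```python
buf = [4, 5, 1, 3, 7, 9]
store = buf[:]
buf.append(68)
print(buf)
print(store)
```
[4, 5, 1, 3, 7, 9, 68]
[4, 5, 1, 3, 7, 9]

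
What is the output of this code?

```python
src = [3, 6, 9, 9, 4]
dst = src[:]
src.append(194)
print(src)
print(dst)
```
[3, 6, 9, 9, 4, 194]
[3, 6, 9, 9, 4]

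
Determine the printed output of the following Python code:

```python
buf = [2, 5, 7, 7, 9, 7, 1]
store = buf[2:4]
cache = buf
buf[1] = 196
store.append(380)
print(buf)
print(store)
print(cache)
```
[2, 196, 7, 7, 9, 7, 1]
[7, 7, 380]
[2, 196, 7, 7, 9, 7, 1]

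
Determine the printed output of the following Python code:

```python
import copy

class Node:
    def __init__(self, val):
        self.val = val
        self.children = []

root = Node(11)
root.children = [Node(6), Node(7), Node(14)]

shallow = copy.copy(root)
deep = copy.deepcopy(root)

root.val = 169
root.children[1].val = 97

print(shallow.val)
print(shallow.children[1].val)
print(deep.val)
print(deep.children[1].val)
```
11
97
11
7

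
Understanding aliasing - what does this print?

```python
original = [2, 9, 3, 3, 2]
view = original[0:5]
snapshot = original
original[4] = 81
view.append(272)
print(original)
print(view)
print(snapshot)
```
[2, 9, 3, 3, 81]
[2, 9, 3, 3, 2, 272]
[2, 9, 3, 3, 81]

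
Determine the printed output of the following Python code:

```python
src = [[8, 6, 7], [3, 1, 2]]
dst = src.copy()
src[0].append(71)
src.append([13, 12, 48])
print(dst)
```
[[8, 6, 7, 71], [3, 1, 2]]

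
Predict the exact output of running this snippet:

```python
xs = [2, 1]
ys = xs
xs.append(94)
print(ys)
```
[2, 1, 94]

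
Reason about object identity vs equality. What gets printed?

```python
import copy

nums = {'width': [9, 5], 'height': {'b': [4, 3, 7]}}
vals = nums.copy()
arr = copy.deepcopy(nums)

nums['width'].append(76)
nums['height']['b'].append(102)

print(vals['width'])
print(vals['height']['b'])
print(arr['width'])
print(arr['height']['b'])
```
[9, 5, 76]
[4, 3, 7, 102]
[9, 5]
[4, 3, 7]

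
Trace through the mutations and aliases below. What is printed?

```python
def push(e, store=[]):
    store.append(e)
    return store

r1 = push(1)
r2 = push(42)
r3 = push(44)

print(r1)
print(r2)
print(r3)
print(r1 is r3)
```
[1, 42, 44]
[1, 42, 44]
[1, 42, 44]
True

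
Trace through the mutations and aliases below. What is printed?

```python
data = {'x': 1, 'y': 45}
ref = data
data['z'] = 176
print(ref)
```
{'x': 1, 'y': 45, 'z': 176}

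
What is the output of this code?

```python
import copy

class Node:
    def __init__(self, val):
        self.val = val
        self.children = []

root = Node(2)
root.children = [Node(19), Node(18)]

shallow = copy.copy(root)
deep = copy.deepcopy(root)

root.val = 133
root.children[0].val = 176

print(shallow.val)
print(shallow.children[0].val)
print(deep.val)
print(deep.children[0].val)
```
2
176
2
19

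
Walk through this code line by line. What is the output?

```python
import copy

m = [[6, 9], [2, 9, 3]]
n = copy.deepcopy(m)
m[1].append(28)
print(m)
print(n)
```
[[6, 9], [2, 9, 3, 28]]
[[6, 9], [2, 9, 3]]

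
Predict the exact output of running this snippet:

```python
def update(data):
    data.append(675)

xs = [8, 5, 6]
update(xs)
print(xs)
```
[8, 5, 6, 675]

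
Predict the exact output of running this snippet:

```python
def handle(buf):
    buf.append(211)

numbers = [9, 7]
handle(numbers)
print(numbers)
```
[9, 7, 211]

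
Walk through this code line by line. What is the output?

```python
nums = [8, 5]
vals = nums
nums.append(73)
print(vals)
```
[8, 5, 73]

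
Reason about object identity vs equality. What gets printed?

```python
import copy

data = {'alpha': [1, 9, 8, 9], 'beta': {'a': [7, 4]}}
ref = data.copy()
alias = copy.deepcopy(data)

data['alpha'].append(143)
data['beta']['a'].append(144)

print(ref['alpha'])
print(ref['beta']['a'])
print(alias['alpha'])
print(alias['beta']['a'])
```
[1, 9, 8, 9, 143]
[7, 4, 144]
[1, 9, 8, 9]
[7, 4]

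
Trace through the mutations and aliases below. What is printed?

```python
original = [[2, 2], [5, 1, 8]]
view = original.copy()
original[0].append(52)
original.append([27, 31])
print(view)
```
[[2, 2, 52], [5, 1, 8]]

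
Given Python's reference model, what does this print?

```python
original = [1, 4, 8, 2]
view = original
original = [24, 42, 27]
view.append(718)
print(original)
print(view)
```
[24, 42, 27]
[1, 4, 8, 2, 718]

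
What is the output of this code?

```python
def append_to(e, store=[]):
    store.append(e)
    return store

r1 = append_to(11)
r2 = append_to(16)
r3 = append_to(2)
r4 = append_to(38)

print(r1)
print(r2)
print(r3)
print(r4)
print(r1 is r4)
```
[11, 16, 2, 38]
[11, 16, 2, 38]
[11, 16, 2, 38]
[11, 16, 2, 38]
True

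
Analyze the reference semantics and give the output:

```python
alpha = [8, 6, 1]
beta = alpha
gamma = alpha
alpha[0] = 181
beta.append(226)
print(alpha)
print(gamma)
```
[181, 6, 1, 226]
[181, 6, 1, 226]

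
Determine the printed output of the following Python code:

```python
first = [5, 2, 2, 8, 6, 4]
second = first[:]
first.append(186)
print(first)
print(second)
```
[5, 2, 2, 8, 6, 4, 186]
[5, 2, 2, 8, 6, 4]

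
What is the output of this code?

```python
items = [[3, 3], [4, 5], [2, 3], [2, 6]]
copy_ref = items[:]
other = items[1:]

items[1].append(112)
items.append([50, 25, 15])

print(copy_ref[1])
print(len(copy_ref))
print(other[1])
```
[4, 5, 112]
4
[2, 3]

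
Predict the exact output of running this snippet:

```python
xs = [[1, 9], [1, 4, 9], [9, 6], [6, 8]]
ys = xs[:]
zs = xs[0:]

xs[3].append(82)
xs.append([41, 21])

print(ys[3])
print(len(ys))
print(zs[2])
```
[6, 8, 82]
4
[9, 6]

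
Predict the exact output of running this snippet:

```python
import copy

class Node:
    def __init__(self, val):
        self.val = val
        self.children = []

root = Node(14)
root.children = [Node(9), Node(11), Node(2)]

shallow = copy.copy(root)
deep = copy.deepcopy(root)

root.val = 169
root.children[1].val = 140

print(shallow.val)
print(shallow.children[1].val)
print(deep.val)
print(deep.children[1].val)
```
14
140
14
11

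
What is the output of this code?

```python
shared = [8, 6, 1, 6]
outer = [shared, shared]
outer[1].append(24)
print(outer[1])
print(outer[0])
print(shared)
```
[8, 6, 1, 6, 24]
[8, 6, 1, 6, 24]
[8, 6, 1, 6, 24]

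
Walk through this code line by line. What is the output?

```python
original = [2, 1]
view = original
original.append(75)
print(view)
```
[2, 1, 75]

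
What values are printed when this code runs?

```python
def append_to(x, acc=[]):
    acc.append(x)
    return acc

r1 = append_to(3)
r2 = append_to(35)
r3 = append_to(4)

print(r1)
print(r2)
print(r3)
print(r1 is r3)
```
[3, 35, 4]
[3, 35, 4]
[3, 35, 4]
True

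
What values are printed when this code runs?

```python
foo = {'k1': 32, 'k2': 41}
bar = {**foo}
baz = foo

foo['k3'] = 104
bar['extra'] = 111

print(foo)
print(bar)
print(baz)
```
{'k1': 32, 'k2': 41, 'k3': 104}
{'k1': 32, 'k2': 41, 'extra': 111}
{'k1': 32, 'k2': 41, 'k3': 104}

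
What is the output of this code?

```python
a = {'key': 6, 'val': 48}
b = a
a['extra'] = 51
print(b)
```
{'key': 6, 'val': 48, 'extra': 51}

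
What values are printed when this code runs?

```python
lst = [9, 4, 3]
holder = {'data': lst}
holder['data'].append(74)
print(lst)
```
[9, 4, 3, 74]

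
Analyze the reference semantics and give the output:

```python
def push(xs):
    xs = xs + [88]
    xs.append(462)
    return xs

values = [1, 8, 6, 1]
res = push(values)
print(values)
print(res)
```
[1, 8, 6, 1]
[1, 8, 6, 1, 88, 462]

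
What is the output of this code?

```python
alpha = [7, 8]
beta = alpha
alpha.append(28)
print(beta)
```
[7, 8, 28]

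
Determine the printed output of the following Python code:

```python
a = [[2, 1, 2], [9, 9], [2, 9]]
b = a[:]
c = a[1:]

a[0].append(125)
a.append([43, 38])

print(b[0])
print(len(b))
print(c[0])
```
[2, 1, 2, 125]
3
[9, 9]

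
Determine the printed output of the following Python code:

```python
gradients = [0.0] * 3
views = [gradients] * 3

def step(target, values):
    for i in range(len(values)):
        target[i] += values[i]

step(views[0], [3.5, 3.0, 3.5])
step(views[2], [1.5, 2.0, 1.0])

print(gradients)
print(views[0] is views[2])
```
[5.0, 5.0, 4.5]
True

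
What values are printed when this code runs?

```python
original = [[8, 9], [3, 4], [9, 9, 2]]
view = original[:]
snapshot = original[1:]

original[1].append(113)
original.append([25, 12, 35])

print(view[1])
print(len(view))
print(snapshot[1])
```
[3, 4, 113]
3
[9, 9, 2]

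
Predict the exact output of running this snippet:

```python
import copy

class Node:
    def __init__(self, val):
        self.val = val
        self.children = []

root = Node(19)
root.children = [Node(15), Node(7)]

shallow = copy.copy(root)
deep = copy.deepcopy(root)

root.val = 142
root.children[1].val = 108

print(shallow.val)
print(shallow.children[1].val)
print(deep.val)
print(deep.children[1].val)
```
19
108
19
7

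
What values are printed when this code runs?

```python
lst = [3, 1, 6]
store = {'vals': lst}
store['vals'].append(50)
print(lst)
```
[3, 1, 6, 50]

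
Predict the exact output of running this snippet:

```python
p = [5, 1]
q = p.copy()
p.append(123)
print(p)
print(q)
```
[5, 1, 123]
[5, 1]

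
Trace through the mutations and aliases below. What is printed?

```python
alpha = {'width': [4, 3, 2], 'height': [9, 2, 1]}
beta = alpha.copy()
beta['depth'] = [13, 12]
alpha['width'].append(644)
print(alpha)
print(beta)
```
{'width': [4, 3, 2, 644], 'height': [9, 2, 1]}
{'width': [4, 3, 2, 644], 'height': [9, 2, 1], 'depth': [13, 12]}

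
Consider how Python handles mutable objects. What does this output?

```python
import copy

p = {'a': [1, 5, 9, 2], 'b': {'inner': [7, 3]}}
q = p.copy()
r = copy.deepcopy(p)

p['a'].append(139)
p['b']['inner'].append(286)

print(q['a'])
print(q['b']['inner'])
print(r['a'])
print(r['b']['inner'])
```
[1, 5, 9, 2, 139]
[7, 3, 286]
[1, 5, 9, 2]
[7, 3]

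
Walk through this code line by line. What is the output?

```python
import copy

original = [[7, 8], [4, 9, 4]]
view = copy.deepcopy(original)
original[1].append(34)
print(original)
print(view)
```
[[7, 8], [4, 9, 4, 34]]
[[7, 8], [4, 9, 4]]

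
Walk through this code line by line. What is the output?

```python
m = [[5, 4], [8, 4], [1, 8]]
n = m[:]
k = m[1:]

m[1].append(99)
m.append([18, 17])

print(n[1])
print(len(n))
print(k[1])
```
[8, 4, 99]
3
[1, 8]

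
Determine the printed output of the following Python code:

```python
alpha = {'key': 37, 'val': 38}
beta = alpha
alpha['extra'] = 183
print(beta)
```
{'key': 37, 'val': 38, 'extra': 183}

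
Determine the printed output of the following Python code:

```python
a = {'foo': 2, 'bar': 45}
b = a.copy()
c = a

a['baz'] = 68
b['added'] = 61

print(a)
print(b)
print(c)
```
{'foo': 2, 'bar': 45, 'baz': 68}
{'foo': 2, 'bar': 45, 'added': 61}
{'foo': 2, 'bar': 45, 'baz': 68}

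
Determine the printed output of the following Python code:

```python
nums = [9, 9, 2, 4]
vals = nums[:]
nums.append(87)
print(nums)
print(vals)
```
[9, 9, 2, 4, 87]
[9, 9, 2, 4]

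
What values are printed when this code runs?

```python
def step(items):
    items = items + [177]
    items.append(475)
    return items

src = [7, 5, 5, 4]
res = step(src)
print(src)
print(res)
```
[7, 5, 5, 4]
[7, 5, 5, 4, 177, 475]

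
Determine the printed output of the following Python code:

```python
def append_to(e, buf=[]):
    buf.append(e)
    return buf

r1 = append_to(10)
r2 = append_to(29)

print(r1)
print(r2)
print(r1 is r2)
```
[10, 29]
[10, 29]
True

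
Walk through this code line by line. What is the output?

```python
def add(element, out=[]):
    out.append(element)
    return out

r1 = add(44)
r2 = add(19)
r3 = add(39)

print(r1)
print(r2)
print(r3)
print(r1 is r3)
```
[44, 19, 39]
[44, 19, 39]
[44, 19, 39]
True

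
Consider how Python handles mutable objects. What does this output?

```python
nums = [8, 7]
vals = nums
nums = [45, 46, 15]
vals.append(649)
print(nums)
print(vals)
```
[45, 46, 15]
[8, 7, 649]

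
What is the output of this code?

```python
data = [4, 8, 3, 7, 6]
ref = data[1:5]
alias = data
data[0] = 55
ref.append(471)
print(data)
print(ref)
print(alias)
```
[55, 8, 3, 7, 6]
[8, 3, 7, 6, 471]
[55, 8, 3, 7, 6]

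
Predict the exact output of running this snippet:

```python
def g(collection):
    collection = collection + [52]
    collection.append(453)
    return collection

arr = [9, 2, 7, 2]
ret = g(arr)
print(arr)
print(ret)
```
[9, 2, 7, 2]
[9, 2, 7, 2, 52, 453]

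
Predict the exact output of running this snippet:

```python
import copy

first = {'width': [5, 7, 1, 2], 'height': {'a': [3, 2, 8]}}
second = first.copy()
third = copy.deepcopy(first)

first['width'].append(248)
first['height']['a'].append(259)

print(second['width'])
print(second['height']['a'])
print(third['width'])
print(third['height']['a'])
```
[5, 7, 1, 2, 248]
[3, 2, 8, 259]
[5, 7, 1, 2]
[3, 2, 8]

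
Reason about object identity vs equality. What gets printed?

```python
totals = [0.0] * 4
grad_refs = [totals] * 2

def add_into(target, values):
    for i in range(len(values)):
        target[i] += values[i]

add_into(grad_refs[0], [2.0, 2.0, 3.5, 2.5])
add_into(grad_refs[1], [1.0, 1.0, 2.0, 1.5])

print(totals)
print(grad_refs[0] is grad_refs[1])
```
[3.0, 3.0, 5.5, 4.0]
True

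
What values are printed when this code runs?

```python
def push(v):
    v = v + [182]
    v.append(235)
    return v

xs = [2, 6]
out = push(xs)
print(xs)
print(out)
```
[2, 6]
[2, 6, 182, 235]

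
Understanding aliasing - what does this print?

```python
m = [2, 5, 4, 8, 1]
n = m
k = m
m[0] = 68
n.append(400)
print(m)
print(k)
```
[68, 5, 4, 8, 1, 400]
[68, 5, 4, 8, 1, 400]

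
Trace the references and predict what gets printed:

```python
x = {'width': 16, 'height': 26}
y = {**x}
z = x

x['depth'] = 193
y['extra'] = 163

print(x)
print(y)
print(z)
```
{'width': 16, 'height': 26, 'depth': 193}
{'width': 16, 'height': 26, 'extra': 163}
{'width': 16, 'height': 26, 'depth': 193}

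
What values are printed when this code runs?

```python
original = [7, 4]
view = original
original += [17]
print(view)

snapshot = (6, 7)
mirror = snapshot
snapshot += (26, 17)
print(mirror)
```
[7, 4, 17]
(6, 7)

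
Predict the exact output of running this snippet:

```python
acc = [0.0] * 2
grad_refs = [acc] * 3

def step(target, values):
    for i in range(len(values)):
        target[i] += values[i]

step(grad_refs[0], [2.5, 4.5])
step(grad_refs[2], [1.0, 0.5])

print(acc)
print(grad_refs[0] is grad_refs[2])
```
[3.5, 5.0]
True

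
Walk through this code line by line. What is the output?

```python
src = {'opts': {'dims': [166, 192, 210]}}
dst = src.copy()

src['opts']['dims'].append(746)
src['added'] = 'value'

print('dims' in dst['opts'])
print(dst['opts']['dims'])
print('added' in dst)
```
True
[166, 192, 210, 746]
False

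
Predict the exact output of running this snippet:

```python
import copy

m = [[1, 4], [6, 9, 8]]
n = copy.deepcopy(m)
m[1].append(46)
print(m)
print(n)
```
[[1, 4], [6, 9, 8, 46]]
[[1, 4], [6, 9, 8]]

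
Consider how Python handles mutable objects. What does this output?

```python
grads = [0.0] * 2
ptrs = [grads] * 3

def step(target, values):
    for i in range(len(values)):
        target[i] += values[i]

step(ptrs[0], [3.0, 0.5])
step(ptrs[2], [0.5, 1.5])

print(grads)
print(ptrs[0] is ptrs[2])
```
[3.5, 2.0]
True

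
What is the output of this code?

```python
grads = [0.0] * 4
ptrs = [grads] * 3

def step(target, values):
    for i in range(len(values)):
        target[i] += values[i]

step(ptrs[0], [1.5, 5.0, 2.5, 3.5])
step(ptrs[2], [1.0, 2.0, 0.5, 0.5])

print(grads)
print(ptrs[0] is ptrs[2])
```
[2.5, 7.0, 3.0, 4.0]
True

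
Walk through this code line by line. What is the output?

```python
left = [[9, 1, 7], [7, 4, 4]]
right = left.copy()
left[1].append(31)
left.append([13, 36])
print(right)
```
[[9, 1, 7], [7, 4, 4, 31]]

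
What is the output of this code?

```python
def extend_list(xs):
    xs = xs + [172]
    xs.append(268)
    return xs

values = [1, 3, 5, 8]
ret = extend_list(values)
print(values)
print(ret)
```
[1, 3, 5, 8]
[1, 3, 5, 8, 172, 268]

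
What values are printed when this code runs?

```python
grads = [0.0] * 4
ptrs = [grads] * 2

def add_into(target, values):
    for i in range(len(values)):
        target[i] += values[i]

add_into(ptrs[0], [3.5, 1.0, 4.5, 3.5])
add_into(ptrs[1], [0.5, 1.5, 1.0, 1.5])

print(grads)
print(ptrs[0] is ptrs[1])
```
[4.0, 2.5, 5.5, 5.0]
True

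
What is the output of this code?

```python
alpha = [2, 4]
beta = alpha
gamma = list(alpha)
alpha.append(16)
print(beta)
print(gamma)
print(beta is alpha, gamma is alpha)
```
[2, 4, 16]
[2, 4]
True False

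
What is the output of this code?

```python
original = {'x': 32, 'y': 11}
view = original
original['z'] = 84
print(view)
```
{'x': 32, 'y': 11, 'z': 84}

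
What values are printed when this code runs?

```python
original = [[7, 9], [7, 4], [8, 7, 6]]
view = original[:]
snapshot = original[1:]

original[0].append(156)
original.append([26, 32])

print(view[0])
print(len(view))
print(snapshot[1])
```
[7, 9, 156]
3
[8, 7, 6]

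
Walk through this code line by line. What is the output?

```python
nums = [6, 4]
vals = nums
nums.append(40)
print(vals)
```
[6, 4, 40]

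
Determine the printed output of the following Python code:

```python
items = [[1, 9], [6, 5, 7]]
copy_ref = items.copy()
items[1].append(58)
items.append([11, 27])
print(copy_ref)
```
[[1, 9], [6, 5, 7, 58]]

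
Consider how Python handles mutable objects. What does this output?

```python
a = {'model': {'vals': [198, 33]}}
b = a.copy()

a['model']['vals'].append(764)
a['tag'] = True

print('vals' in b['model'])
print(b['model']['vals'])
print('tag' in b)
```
True
[198, 33, 764]
False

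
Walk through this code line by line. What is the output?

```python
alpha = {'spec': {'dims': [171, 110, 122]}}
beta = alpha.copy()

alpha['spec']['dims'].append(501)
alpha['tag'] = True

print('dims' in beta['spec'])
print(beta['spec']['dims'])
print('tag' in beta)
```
True
[171, 110, 122, 501]
False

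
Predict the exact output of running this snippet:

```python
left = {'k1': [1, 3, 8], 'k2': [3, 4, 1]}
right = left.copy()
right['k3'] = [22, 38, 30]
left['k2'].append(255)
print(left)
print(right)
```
{'k1': [1, 3, 8], 'k2': [3, 4, 1, 255]}
{'k1': [1, 3, 8], 'k2': [3, 4, 1, 255], 'k3': [22, 38, 30]}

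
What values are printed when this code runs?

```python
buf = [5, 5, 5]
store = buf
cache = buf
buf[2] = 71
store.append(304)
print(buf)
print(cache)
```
[5, 5, 71, 304]
[5, 5, 71, 304]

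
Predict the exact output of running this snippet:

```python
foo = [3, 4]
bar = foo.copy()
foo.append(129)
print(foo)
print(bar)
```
[3, 4, 129]
[3, 4]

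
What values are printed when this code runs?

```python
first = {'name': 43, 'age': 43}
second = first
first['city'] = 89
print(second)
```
{'name': 43, 'age': 43, 'city': 89}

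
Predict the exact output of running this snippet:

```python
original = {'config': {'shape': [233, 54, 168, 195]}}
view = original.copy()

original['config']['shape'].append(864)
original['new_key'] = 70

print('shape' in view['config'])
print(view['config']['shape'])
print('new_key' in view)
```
True
[233, 54, 168, 195, 864]
False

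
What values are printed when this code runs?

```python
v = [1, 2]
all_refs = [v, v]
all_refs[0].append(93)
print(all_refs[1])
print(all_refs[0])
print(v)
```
[1, 2, 93]
[1, 2, 93]
[1, 2, 93]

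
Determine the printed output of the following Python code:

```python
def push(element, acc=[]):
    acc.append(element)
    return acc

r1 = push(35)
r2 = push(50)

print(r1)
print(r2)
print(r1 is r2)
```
[35, 50]
[35, 50]
True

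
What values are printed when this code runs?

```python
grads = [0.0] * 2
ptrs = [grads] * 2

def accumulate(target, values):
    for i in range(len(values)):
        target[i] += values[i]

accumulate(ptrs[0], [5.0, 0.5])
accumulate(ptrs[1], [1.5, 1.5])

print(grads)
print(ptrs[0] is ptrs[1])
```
[6.5, 2.0]
True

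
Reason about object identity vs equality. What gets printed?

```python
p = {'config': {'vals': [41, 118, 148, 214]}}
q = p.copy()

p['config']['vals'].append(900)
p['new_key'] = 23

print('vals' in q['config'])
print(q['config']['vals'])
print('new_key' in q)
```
True
[41, 118, 148, 214, 900]
False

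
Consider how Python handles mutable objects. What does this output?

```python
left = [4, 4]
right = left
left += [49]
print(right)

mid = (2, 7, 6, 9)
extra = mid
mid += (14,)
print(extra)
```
[4, 4, 49]
(2, 7, 6, 9)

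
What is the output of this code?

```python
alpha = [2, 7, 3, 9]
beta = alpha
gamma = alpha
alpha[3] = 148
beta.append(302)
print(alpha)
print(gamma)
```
[2, 7, 3, 148, 302]
[2, 7, 3, 148, 302]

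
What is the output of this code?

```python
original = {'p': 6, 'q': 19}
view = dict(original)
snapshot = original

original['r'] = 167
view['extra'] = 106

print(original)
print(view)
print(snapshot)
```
{'p': 6, 'q': 19, 'r': 167}
{'p': 6, 'q': 19, 'extra': 106}
{'p': 6, 'q': 19, 'r': 167}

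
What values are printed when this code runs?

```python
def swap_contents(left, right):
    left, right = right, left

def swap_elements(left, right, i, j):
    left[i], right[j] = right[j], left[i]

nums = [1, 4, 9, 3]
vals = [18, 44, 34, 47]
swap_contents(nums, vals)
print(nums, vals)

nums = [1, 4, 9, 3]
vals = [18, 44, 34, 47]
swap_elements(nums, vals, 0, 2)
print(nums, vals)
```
[1, 4, 9, 3] [18, 44, 34, 47]
[34, 4, 9, 3] [18, 44, 1, 47]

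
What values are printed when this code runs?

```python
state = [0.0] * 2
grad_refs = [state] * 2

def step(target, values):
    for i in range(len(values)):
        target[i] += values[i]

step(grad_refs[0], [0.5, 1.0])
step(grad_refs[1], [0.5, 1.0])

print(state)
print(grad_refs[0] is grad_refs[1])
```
[1.0, 2.0]
True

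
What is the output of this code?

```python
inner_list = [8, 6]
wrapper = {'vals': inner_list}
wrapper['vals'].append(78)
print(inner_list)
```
[8, 6, 78]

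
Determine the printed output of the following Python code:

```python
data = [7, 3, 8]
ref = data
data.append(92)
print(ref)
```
[7, 3, 8, 92]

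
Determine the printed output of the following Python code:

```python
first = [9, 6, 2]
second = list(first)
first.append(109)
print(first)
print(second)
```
[9, 6, 2, 109]
[9, 6, 2]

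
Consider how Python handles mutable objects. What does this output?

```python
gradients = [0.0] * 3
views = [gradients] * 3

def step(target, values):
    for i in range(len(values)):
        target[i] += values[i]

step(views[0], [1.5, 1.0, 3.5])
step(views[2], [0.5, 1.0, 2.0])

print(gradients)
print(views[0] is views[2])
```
[2.0, 2.0, 5.5]
True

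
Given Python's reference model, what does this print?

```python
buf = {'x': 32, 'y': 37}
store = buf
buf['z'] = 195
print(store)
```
{'x': 32, 'y': 37, 'z': 195}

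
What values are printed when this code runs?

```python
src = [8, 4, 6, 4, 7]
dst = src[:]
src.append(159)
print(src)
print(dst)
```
[8, 4, 6, 4, 7, 159]
[8, 4, 6, 4, 7]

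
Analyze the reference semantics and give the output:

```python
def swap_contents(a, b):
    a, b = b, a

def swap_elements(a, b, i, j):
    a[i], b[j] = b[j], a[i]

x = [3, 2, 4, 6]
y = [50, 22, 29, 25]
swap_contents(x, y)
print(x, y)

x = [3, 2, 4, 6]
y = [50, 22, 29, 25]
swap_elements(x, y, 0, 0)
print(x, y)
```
[3, 2, 4, 6] [50, 22, 29, 25]
[50, 2, 4, 6] [3, 22, 29, 25]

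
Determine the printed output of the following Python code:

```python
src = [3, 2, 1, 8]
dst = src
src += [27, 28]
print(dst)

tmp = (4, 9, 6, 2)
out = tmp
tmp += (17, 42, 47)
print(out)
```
[3, 2, 1, 8, 27, 28]
(4, 9, 6, 2)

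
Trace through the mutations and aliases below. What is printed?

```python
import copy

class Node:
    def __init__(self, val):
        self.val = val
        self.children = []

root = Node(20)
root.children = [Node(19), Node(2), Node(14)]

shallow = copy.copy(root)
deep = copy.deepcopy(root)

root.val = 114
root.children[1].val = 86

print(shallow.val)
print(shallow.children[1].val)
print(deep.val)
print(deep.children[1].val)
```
20
86
20
2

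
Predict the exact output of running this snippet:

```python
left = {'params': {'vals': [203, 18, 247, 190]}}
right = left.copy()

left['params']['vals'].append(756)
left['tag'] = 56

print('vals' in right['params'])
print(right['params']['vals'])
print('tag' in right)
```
True
[203, 18, 247, 190, 756]
False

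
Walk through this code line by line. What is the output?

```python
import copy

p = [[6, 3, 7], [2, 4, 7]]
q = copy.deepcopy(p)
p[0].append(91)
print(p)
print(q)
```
[[6, 3, 7, 91], [2, 4, 7]]
[[6, 3, 7], [2, 4, 7]]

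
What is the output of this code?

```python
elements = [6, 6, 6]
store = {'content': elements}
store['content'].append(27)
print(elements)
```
[6, 6, 6, 27]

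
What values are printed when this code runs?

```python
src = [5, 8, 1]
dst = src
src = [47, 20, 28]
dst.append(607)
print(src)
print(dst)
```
[47, 20, 28]
[5, 8, 1, 607]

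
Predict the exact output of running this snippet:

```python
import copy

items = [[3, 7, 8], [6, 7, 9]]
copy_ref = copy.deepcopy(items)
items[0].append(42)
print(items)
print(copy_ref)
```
[[3, 7, 8, 42], [6, 7, 9]]
[[3, 7, 8], [6, 7, 9]]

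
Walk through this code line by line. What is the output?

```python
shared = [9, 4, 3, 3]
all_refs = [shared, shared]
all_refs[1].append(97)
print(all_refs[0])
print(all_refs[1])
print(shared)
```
[9, 4, 3, 3, 97]
[9, 4, 3, 3, 97]
[9, 4, 3, 3, 97]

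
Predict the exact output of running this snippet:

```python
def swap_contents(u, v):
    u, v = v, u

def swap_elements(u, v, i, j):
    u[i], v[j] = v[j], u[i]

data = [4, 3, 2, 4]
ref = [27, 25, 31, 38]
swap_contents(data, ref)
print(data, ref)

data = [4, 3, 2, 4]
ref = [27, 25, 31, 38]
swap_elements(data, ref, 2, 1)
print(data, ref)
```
[4, 3, 2, 4] [27, 25, 31, 38]
[4, 3, 25, 4] [27, 2, 31, 38]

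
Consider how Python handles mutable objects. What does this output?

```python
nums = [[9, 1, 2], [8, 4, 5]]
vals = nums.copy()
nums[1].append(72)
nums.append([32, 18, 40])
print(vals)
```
[[9, 1, 2], [8, 4, 5, 72]]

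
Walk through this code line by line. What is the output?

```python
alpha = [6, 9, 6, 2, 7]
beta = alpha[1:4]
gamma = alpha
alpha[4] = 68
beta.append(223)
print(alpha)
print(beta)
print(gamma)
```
[6, 9, 6, 2, 68]
[9, 6, 2, 223]
[6, 9, 6, 2, 68]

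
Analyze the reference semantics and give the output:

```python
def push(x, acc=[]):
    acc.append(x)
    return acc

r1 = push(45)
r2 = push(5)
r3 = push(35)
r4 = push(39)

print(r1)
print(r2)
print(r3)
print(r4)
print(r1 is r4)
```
[45, 5, 35, 39]
[45, 5, 35, 39]
[45, 5, 35, 39]
[45, 5, 35, 39]
True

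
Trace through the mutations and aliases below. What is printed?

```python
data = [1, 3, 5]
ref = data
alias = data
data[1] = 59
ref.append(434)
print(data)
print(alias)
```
[1, 59, 5, 434]
[1, 59, 5, 434]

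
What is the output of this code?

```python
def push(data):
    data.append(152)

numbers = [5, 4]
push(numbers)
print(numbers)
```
[5, 4, 152]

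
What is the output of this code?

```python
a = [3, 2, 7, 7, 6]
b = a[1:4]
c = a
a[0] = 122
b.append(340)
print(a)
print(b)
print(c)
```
[122, 2, 7, 7, 6]
[2, 7, 7, 340]
[122, 2, 7, 7, 6]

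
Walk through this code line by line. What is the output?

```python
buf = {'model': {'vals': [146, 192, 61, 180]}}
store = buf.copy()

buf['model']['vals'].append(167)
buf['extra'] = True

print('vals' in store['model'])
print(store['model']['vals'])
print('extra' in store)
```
True
[146, 192, 61, 180, 167]
False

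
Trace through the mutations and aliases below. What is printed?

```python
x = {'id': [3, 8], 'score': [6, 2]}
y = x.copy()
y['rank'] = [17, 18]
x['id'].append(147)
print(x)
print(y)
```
{'id': [3, 8, 147], 'score': [6, 2]}
{'id': [3, 8, 147], 'score': [6, 2], 'rank': [17, 18]}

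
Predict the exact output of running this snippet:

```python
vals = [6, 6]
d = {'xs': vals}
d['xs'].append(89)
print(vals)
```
[6, 6, 89]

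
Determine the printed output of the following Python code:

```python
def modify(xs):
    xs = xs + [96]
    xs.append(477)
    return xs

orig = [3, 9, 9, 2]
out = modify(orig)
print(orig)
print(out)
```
[3, 9, 9, 2]
[3, 9, 9, 2, 96, 477]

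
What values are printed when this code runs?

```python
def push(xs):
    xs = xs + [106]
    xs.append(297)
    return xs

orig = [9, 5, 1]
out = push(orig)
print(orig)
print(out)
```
[9, 5, 1]
[9, 5, 1, 106, 297]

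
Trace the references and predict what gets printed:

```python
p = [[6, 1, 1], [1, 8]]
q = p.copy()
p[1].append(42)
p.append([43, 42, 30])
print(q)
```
[[6, 1, 1], [1, 8, 42]]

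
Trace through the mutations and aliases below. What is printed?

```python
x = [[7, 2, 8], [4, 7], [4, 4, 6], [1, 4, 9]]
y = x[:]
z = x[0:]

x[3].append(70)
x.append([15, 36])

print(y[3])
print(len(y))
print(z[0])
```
[1, 4, 9, 70]
4
[7, 2, 8]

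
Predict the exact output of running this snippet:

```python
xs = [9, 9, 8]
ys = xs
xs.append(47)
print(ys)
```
[9, 9, 8, 47]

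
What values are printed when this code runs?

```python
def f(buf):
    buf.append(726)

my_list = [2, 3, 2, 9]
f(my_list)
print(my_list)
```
[2, 3, 2, 9, 726]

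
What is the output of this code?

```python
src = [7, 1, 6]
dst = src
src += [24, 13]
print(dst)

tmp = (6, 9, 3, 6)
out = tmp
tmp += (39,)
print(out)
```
[7, 1, 6, 24, 13]
(6, 9, 3, 6)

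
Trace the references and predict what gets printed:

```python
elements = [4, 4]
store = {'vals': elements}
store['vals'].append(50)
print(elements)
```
[4, 4, 50]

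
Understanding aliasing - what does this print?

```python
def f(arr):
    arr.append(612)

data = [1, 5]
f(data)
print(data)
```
[1, 5, 612]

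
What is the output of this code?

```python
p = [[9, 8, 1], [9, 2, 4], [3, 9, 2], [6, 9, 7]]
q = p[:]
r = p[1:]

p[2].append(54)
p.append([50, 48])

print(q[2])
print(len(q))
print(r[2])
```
[3, 9, 2, 54]
4
[6, 9, 7]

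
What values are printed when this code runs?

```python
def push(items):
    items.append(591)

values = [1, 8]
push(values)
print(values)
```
[1, 8, 591]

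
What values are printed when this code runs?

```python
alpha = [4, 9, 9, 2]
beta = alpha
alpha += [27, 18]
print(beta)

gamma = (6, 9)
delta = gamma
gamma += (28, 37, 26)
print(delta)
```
[4, 9, 9, 2, 27, 18]
(6, 9)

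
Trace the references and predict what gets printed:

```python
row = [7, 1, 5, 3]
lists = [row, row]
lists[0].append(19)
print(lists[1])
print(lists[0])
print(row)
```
[7, 1, 5, 3, 19]
[7, 1, 5, 3, 19]
[7, 1, 5, 3, 19]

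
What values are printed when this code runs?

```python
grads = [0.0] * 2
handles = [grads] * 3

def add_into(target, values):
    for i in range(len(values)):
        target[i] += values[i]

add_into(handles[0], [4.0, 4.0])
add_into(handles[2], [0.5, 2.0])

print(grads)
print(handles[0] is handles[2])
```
[4.5, 6.0]
True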